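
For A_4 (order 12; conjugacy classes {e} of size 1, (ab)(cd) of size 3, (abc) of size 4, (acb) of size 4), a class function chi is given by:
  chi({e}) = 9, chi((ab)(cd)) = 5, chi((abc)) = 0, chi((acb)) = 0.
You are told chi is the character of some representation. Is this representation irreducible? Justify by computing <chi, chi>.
Not irreducible (reducible): <chi, chi> = 13 > 1.

Argument: <chi, chi> = (1/|G|) sum_C |C| * |chi(C)|^2 = (1/12)[1*|9|^2 + 3*|5|^2 + 4*|0|^2 + 4*|0|^2]
  = (1/12)[(81) + (75) + (0) + (0)] = 156/12 = 13.
(Exp terms are combined using exp(i*s)*conj(exp(i*t)) = exp(i*(s-t)), and sums of them are collapsed using the identity that for every m > 1 the m distinct m-th roots of unity sum to 0, e.g. 1 + exp(2*I*pi/3) + exp(-2*I*pi/3) = 0.)
A character is irreducible iff <chi, chi> = 1, so this representation is reducible.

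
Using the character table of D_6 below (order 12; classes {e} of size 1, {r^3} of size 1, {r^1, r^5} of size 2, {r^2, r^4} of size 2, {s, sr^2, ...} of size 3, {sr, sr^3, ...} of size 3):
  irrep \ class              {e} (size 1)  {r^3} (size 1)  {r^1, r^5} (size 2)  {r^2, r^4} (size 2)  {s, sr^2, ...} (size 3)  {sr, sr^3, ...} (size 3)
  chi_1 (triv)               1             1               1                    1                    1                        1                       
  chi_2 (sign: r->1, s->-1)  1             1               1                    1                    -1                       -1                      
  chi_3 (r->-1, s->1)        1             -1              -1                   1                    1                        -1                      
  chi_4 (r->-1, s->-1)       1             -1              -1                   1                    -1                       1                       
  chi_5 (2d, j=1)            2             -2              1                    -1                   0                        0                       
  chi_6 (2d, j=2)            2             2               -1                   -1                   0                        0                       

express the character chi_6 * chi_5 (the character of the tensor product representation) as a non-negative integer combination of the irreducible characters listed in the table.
chi_6 tensor chi_5 = chi_3 + chi_4 + chi_5 (all other irreducibles have multiplicity 0).

Why: The character of a tensor product is the pointwise product (chi_6 * chi_5)(C) = chi_6(C) * chi_5(C):
  {e}: (2)*(2), {r^3}: (2)*(-2), {r^1, r^5}: (-1)*(1), {r^2, r^4}: (-1)*(-1), {s, sr^2, ...}: (0)*(0), {sr, sr^3, ...}: (0)*(0)
so (chi_6 * chi_5) takes values
  {e} -> 4, {r^3} -> -4, {r^1, r^5} -> -1, {r^2, r^4} -> 1, {s, sr^2, ...} -> 0, {sr, sr^3, ...} -> 0.
Now take the inner product of this character with each irreducible chi from the table, <chi_6*chi_5, chi> = (1/12) sum_C |C| (chi_6*chi_5)(C) conj(chi(C)):
  <chi_6*chi_5, chi_1> = (1/12)[1*(4)*conj(1) + 1*(-4)*conj(1) + 2*(-1)*conj(1) + 2*(1)*conj(1) + 3*(0)*conj(1) + 3*(0)*conj(1)]
      = (1/12)[(4) + (-4) + (-2) + (2) + (0) + (0)] = 0/12 = 0
  <chi_6*chi_5, chi_2> = (1/12)[1*(4)*conj(1) + 1*(-4)*conj(1) + 2*(-1)*conj(1) + 2*(1)*conj(1) + 3*(0)*conj(-1) + 3*(0)*conj(-1)]
      = (1/12)[(4) + (-4) + (-2) + (2) + (0) + (0)] = 0/12 = 0
  <chi_6*chi_5, chi_3> = (1/12)[1*(4)*conj(1) + 1*(-4)*conj(-1) + 2*(-1)*conj(-1) + 2*(1)*conj(1) + 3*(0)*conj(1) + 3*(0)*conj(-1)]
      = (1/12)[(4) + (4) + (2) + (2) + (0) + (0)] = 12/12 = 1
  <chi_6*chi_5, chi_4> = (1/12)[1*(4)*conj(1) + 1*(-4)*conj(-1) + 2*(-1)*conj(-1) + 2*(1)*conj(1) + 3*(0)*conj(-1) + 3*(0)*conj(1)]
      = (1/12)[(4) + (4) + (2) + (2) + (0) + (0)] = 12/12 = 1
  <chi_6*chi_5, chi_5> = (1/12)[1*(4)*conj(2) + 1*(-4)*conj(-2) + 2*(-1)*conj(1) + 2*(1)*conj(-1) + 3*(0)*conj(0) + 3*(0)*conj(0)]
      = (1/12)[(8) + (8) + (-2) + (-2) + (0) + (0)] = 12/12 = 1
  <chi_6*chi_5, chi_6> = (1/12)[1*(4)*conj(2) + 1*(-4)*conj(2) + 2*(-1)*conj(-1) + 2*(1)*conj(-1) + 3*(0)*conj(0) + 3*(0)*conj(0)]
      = (1/12)[(8) + (-8) + (2) + (-2) + (0) + (0)] = 0/12 = 0
Hence the multiplicities are chi_3: 1, chi_4: 1, chi_5: 1. Dimension check: dim(chi_6)*dim(chi_5) = 2*2 = 4 and sum (mult * dim) = 1*1 + 1*1 + 1*2 = 4.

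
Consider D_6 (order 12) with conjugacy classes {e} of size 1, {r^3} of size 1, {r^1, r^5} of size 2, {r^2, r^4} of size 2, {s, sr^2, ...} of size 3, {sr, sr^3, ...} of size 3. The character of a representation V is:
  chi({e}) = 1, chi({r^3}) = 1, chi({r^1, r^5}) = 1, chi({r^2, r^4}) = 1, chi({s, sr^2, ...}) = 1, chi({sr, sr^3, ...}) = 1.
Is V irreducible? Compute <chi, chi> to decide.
Irreducible: <chi, chi> = 1.

Derivation: <chi, chi> = (1/|G|) sum_C |C| * |chi(C)|^2 = (1/12)[1*|1|^2 + 1*|1|^2 + 2*|1|^2 + 2*|1|^2 + 3*|1|^2 + 3*|1|^2]
  = (1/12)[(1) + (1) + (2) + (2) + (3) + (3)] = 12/12 = 1.
A character is irreducible iff <chi, chi> = 1, so this representation is irreducible.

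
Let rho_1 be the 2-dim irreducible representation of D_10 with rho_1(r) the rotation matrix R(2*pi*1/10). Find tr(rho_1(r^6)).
chi_{rho_1}(r^6) = 2*cos(2*pi*1*6/10) = -sqrt(5)/2 - 1/2

Solution. rho_1(r^6) is rotation by angle 2*pi*1*6/10, whose trace is 2*cos(2*pi*1*6/10) = -sqrt(5)/2 - 1/2.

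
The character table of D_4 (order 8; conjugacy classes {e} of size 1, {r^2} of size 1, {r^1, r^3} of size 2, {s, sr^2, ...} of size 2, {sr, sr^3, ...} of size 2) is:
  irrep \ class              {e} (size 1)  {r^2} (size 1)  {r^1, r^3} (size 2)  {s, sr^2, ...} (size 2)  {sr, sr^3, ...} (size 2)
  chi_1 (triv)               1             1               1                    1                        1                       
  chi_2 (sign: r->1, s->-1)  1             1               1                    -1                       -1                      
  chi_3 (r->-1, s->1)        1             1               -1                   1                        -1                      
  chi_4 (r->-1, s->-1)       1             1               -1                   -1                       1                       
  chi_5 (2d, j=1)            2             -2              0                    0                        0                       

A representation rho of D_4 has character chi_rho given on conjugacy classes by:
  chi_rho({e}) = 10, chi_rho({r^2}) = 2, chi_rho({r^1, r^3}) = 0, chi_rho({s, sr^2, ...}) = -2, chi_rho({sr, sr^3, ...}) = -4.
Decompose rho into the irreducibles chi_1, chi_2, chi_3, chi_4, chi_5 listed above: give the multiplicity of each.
Multiplicities: chi_1: 0, chi_2: 3, chi_3: 2, chi_4: 1, chi_5: 2.

Reasoning: Use <chi_rho, chi> = (1/|G|) sum_C |C| * chi_rho(C) * conj(chi(C)) with |G| = 8 for each irreducible chi in the table:
  <chi_rho, chi_1> = (1/8)[1*(10)*conj(1) + 1*(2)*conj(1) + 2*(0)*conj(1) + 2*(-2)*conj(1) + 2*(-4)*conj(1)]
      = (1/8)[(10) + (2) + (0) + (-4) + (-8)] = 0/8 = 0
  <chi_rho, chi_2> = (1/8)[1*(10)*conj(1) + 1*(2)*conj(1) + 2*(0)*conj(1) + 2*(-2)*conj(-1) + 2*(-4)*conj(-1)]
      = (1/8)[(10) + (2) + (0) + (4) + (8)] = 24/8 = 3
  <chi_rho, chi_3> = (1/8)[1*(10)*conj(1) + 1*(2)*conj(1) + 2*(0)*conj(-1) + 2*(-2)*conj(1) + 2*(-4)*conj(-1)]
      = (1/8)[(10) + (2) + (0) + (-4) + (8)] = 16/8 = 2
  <chi_rho, chi_4> = (1/8)[1*(10)*conj(1) + 1*(2)*conj(1) + 2*(0)*conj(-1) + 2*(-2)*conj(-1) + 2*(-4)*conj(1)]
      = (1/8)[(10) + (2) + (0) + (4) + (-8)] = 8/8 = 1
  <chi_rho, chi_5> = (1/8)[1*(10)*conj(2) + 1*(2)*conj(-2) + 2*(0)*conj(0) + 2*(-2)*conj(0) + 2*(-4)*conj(0)]
      = (1/8)[(20) + (-4) + (0) + (0) + (0)] = 16/8 = 2
Dimension check: dim(rho) = sum (mult * dim) = 0*1 + 3*1 + 2*1 + 1*1 + 2*2 = 10 = chi_rho(e) = 10.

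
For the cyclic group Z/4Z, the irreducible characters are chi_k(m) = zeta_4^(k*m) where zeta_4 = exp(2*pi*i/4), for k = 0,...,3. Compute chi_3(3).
chi_3(3) = zeta_4^9 = I

Derivation: chi_3(3) = zeta_4^(3*3) = zeta_4^9. Since zeta_4^4 = 1, this equals zeta_4^1 = exp(2*pi*i*1/4) = I.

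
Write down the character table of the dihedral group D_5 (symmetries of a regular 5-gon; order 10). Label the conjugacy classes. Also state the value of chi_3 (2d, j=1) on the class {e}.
Conjugacy classes: {e} of size 1, {r^1, r^4} of size 2, {r^2, r^3} of size 2, {s, sr, ..., sr^4} of size 5.
Character table:
  irrep \ class              {e} (size 1)  {r^1, r^4} (size 2)  {r^2, r^3} (size 2)  {s, sr, ..., sr^4} (size 5)
  chi_1 (triv)               1             1                    1                    1                          
  chi_2 (sign: r->1, s->-1)  1             1                    1                    -1                         
  chi_3 (2d, j=1)            2             -1/2 + sqrt(5)/2     -sqrt(5)/2 - 1/2     0                          
  chi_4 (2d, j=2)            2             -sqrt(5)/2 - 1/2     -1/2 + sqrt(5)/2     0                          

Spot check: chi_3 (2d, j=1) on {e} = 2.

Justification: D_5 has order 2*5 = 10 with 4 conjugacy classes, hence 4 irreducibles. Sum of squared dims 1 + 1 + 4 + 4 = 10 = |G|. Linear characters come from the abelianisation; the 2-dimensional irreps have character r^k -> 2*cos(2*pi*j*k/5), reflections -> 0.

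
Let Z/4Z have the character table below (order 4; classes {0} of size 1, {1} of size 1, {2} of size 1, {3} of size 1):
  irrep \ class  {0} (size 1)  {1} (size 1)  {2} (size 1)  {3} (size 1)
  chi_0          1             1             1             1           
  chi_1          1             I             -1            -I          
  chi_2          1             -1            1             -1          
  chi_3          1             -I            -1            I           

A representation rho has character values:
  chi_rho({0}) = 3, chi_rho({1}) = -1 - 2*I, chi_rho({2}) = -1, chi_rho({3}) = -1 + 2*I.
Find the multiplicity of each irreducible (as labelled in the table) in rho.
Multiplicities: chi_0: 0, chi_1: 0, chi_2: 1, chi_3: 2.

Reasoning: Use <chi_rho, chi> = (1/|G|) sum_C |C| * chi_rho(C) * conj(chi(C)) with |G| = 4 for each irreducible chi in the table:
  <chi_rho, chi_0> = (1/4)[1*(3)*conj(1) + 1*(-1 - 2*I)*conj(1) + 1*(-1)*conj(1) + 1*(-1 + 2*I)*conj(1)]
      = (1/4)[(3) + (-1 - 2*I) + (-1) + (-1 + 2*I)] = 0/4 = 0
  <chi_rho, chi_1> = (1/4)[1*(3)*conj(1) + 1*(-1 - 2*I)*conj(I) + 1*(-1)*conj(-1) + 1*(-1 + 2*I)*conj(-I)]
      = (1/4)[(3) + (-2 + I) + (1) + (-2 - I)] = 0/4 = 0
  <chi_rho, chi_2> = (1/4)[1*(3)*conj(1) + 1*(-1 - 2*I)*conj(-1) + 1*(-1)*conj(1) + 1*(-1 + 2*I)*conj(-1)]
      = (1/4)[(3) + (1 + 2*I) + (-1) + (1 - 2*I)] = 4/4 = 1
  <chi_rho, chi_3> = (1/4)[1*(3)*conj(1) + 1*(-1 - 2*I)*conj(-I) + 1*(-1)*conj(-1) + 1*(-1 + 2*I)*conj(I)]
      = (1/4)[(3) + (2 - I) + (1) + (2 + I)] = 8/4 = 2
(Exp terms are combined using exp(i*s)*conj(exp(i*t)) = exp(i*(s-t)), and sums of them are collapsed using the identity that for every m > 1 the m distinct m-th roots of unity sum to 0, e.g. 1 + exp(2*I*pi/3) + exp(-2*I*pi/3) = 0.)
Dimension check: dim(rho) = sum (mult * dim) = 0*1 + 0*1 + 1*1 + 2*1 = 3 = chi_rho(e) = 3.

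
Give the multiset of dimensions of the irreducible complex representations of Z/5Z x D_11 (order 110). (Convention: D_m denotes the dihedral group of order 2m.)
Dimensions: 1, 1, 1, 1, 1, 1, 1, 1, 1, 1, 2, 2, 2, 2, 2, 2, 2, 2, 2, 2, 2, 2, 2, 2, 2, 2, 2, 2, 2, 2, 2, 2, 2, 2, 2

Proof sketch: There are 35 irreducibles (= number of conjugacy classes). Their dimensions d_i satisfy sum d_i^2 = |G| = 110: 1 + 1 + 1 + 1 + 1 + 1 + 1 + 1 + 1 + 1 + 4 + 4 + 4 + 4 + 4 + 4 + 4 + 4 + 4 + 4 + 4 + 4 + 4 + 4 + 4 + 4 + 4 + 4 + 4 + 4 + 4 + 4 + 4 + 4 + 4 = 110. (For the product with Z/5Z: each of the 5 1-dim characters of Z/5Z tensors with each irrep of D_11, giving 5 copies of each D_11-dimension.)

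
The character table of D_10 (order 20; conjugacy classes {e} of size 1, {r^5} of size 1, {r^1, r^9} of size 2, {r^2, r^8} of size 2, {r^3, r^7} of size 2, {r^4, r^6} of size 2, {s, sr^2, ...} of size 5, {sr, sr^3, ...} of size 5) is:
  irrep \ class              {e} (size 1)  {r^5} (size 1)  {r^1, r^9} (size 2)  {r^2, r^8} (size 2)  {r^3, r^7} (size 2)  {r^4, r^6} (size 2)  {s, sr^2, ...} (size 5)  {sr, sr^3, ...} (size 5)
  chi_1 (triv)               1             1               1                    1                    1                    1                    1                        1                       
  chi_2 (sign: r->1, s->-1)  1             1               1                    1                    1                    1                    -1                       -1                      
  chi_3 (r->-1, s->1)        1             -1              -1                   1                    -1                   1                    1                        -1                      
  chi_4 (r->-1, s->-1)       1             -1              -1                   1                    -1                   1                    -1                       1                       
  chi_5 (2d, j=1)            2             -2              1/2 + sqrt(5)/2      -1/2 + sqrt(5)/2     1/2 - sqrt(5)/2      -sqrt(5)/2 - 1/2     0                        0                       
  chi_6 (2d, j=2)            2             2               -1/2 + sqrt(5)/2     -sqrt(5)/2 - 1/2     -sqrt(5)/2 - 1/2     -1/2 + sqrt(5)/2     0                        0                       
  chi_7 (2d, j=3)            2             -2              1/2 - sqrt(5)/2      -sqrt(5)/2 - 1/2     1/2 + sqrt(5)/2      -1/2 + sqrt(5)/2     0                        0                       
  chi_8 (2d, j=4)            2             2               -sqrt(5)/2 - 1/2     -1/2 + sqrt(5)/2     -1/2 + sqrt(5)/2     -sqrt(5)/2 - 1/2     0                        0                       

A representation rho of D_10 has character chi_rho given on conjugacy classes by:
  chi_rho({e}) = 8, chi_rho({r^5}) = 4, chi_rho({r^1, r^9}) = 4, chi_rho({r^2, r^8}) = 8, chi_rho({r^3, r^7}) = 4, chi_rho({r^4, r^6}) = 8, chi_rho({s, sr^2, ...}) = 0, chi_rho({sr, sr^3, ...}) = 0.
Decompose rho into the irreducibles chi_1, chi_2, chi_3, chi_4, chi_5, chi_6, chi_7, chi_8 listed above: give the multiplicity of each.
Multiplicities: chi_1: 3, chi_2: 3, chi_3: 1, chi_4: 1, chi_5: 0, chi_6: 0, chi_7: 0, chi_8: 0.

Derivation: Use <chi_rho, chi> = (1/|G|) sum_C |C| * chi_rho(C) * conj(chi(C)) with |G| = 20 for each irreducible chi in the table:
  <chi_rho, chi_1> = (1/20)[1*(8)*conj(1) + 1*(4)*conj(1) + 2*(4)*conj(1) + 2*(8)*conj(1) + 2*(4)*conj(1) + 2*(8)*conj(1) + 5*(0)*conj(1) + 5*(0)*conj(1)]
      = (1/20)[(8) + (4) + (8) + (16) + (8) + (16) + (0) + (0)] = 60/20 = 3
  <chi_rho, chi_2> = (1/20)[1*(8)*conj(1) + 1*(4)*conj(1) + 2*(4)*conj(1) + 2*(8)*conj(1) + 2*(4)*conj(1) + 2*(8)*conj(1) + 5*(0)*conj(-1) + 5*(0)*conj(-1)]
      = (1/20)[(8) + (4) + (8) + (16) + (8) + (16) + (0) + (0)] = 60/20 = 3
  <chi_rho, chi_3> = (1/20)[1*(8)*conj(1) + 1*(4)*conj(-1) + 2*(4)*conj(-1) + 2*(8)*conj(1) + 2*(4)*conj(-1) + 2*(8)*conj(1) + 5*(0)*conj(1) + 5*(0)*conj(-1)]
      = (1/20)[(8) + (-4) + (-8) + (16) + (-8) + (16) + (0) + (0)] = 20/20 = 1
  <chi_rho, chi_4> = (1/20)[1*(8)*conj(1) + 1*(4)*conj(-1) + 2*(4)*conj(-1) + 2*(8)*conj(1) + 2*(4)*conj(-1) + 2*(8)*conj(1) + 5*(0)*conj(-1) + 5*(0)*conj(1)]
      = (1/20)[(8) + (-4) + (-8) + (16) + (-8) + (16) + (0) + (0)] = 20/20 = 1
  <chi_rho, chi_5> = (1/20)[1*(8)*conj(2) + 1*(4)*conj(-2) + 2*(4)*conj(1/2 + sqrt(5)/2) + 2*(8)*conj(-1/2 + sqrt(5)/2) + 2*(4)*conj(1/2 - sqrt(5)/2) + 2*(8)*conj(-sqrt(5)/2 - 1/2) + 5*(0)*conj(0) + 5*(0)*conj(0)]
      = (1/20)[(16) + (-8) + (4 + 4*sqrt(5)) + (-8 + 8*sqrt(5)) + (4 - 4*sqrt(5)) + (-8*sqrt(5) - 8) + (0) + (0)] = 0/20 = 0
  <chi_rho, chi_6> = (1/20)[1*(8)*conj(2) + 1*(4)*conj(2) + 2*(4)*conj(-1/2 + sqrt(5)/2) + 2*(8)*conj(-sqrt(5)/2 - 1/2) + 2*(4)*conj(-sqrt(5)/2 - 1/2) + 2*(8)*conj(-1/2 + sqrt(5)/2) + 5*(0)*conj(0) + 5*(0)*conj(0)]
      = (1/20)[(16) + (8) + (-4 + 4*sqrt(5)) + (-8*sqrt(5) - 8) + (-4*sqrt(5) - 4) + (-8 + 8*sqrt(5)) + (0) + (0)] = 0/20 = 0
  <chi_rho, chi_7> = (1/20)[1*(8)*conj(2) + 1*(4)*conj(-2) + 2*(4)*conj(1/2 - sqrt(5)/2) + 2*(8)*conj(-sqrt(5)/2 - 1/2) + 2*(4)*conj(1/2 + sqrt(5)/2) + 2*(8)*conj(-1/2 + sqrt(5)/2) + 5*(0)*conj(0) + 5*(0)*conj(0)]
      = (1/20)[(16) + (-8) + (4 - 4*sqrt(5)) + (-8*sqrt(5) - 8) + (4 + 4*sqrt(5)) + (-8 + 8*sqrt(5)) + (0) + (0)] = 0/20 = 0
  <chi_rho, chi_8> = (1/20)[1*(8)*conj(2) + 1*(4)*conj(2) + 2*(4)*conj(-sqrt(5)/2 - 1/2) + 2*(8)*conj(-1/2 + sqrt(5)/2) + 2*(4)*conj(-1/2 + sqrt(5)/2) + 2*(8)*conj(-sqrt(5)/2 - 1/2) + 5*(0)*conj(0) + 5*(0)*conj(0)]
      = (1/20)[(16) + (8) + (-4*sqrt(5) - 4) + (-8 + 8*sqrt(5)) + (-4 + 4*sqrt(5)) + (-8*sqrt(5) - 8) + (0) + (0)] = 0/20 = 0
Dimension check: dim(rho) = sum (mult * dim) = 3*1 + 3*1 + 1*1 + 1*1 + 0*2 + 0*2 + 0*2 + 0*2 = 8 = chi_rho(e) = 8.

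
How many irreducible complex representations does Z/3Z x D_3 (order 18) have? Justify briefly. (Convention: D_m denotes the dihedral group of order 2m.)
9

Justification: The number of irreducible complex representations of a finite group equals its number of conjugacy classes. For a direct product, #classes(G x H) = #classes(G) * #classes(H). Z/3Z has 3 classes (abelian), D_3 has 3 classes, so 3 * 3 = 9, so Z/3Z x D_3 (order 18) has exactly 9 irreducible complex representations.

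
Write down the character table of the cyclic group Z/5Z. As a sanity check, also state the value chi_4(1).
Character table of Z/5Z (irreps indexed chi_0,...,chi_4 with chi_k(m) = zeta_5^(k*m), zeta_5 = exp(2*pi*i/5)):
  irrep \ class  {0} (size 1)  {1} (size 1)    {2} (size 1)    {3} (size 1)    {4} (size 1)  
  chi_0          1             1               1               1               1             
  chi_1          1             exp(2*I*pi/5)   exp(4*I*pi/5)   exp(-4*I*pi/5)  exp(-2*I*pi/5)
  chi_2          1             exp(4*I*pi/5)   exp(-2*I*pi/5)  exp(2*I*pi/5)   exp(-4*I*pi/5)
  chi_3          1             exp(-4*I*pi/5)  exp(2*I*pi/5)   exp(-2*I*pi/5)  exp(4*I*pi/5) 
  chi_4          1             exp(-2*I*pi/5)  exp(-4*I*pi/5)  exp(4*I*pi/5)   exp(2*I*pi/5) 

Spot check: chi_4(1) = zeta_5^(4*1) = zeta_5^4 = exp(-2*I*pi/5).

Explanation: Z/5Z is abelian, so all 5 irreducible complex representations are 1-dimensional. They are given by chi_k(m) = zeta_5^(k*m) for k = 0,...,4. Row orthogonality: sum_m chi_k(m) conj(chi_l(m)) = 5 * [k = l].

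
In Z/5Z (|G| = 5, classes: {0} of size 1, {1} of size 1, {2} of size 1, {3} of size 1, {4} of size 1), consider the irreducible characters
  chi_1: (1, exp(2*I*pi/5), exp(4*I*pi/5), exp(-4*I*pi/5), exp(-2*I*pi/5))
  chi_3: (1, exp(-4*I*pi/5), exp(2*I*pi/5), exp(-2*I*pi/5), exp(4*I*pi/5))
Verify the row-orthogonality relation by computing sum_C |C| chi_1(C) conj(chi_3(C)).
Sum = 0; so <chi_1, chi_3> = 0 (distinct irreducibles are orthogonal).

Why: Compute term by term over conjugacy classes (|C| * chi_1(C) * conj(chi_3(C))):
  1*(1)*conj(1) + 1*(exp(2*I*pi/5))*conj(exp(-4*I*pi/5)) + 1*(exp(4*I*pi/5))*conj(exp(2*I*pi/5)) + 1*(exp(-4*I*pi/5))*conj(exp(-2*I*pi/5)) + 1*(exp(-2*I*pi/5))*conj(exp(4*I*pi/5))
  = (1) + (exp(-4*I*pi/5)) + (exp(2*I*pi/5)) + (exp(-2*I*pi/5)) + (exp(4*I*pi/5))
  = 0.
(Exp terms are combined using exp(i*s)*conj(exp(i*t)) = exp(i*(s-t)), and sums of them are collapsed using the identity that for every m > 1 the m distinct m-th roots of unity sum to 0, e.g. 1 + exp(2*I*pi/3) + exp(-2*I*pi/3) = 0.)
Dividing by |G| = 5 gives 0/5 = 0, matching the row-orthogonality relation <chi_1, chi_3> = [chi_1 = chi_3].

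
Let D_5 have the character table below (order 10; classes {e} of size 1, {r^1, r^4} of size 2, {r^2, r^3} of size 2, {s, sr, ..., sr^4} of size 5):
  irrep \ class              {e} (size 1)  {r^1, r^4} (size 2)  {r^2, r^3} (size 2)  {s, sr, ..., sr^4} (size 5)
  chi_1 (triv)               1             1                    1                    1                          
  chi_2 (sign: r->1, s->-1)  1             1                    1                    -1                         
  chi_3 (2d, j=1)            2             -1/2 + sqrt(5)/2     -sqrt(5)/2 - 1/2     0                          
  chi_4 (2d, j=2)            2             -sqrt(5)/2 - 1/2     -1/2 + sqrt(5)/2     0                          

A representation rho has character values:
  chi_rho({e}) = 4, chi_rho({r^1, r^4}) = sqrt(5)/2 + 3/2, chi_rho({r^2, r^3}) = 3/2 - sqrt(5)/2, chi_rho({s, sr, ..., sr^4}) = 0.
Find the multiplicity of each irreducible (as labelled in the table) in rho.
Multiplicities: chi_1: 1, chi_2: 1, chi_3: 1, chi_4: 0.

Argument: Use <chi_rho, chi> = (1/|G|) sum_C |C| * chi_rho(C) * conj(chi(C)) with |G| = 10 for each irreducible chi in the table:
  <chi_rho, chi_1> = (1/10)[1*(4)*conj(1) + 2*(sqrt(5)/2 + 3/2)*conj(1) + 2*(3/2 - sqrt(5)/2)*conj(1) + 5*(0)*conj(1)]
      = (1/10)[(4) + (sqrt(5) + 3) + (3 - sqrt(5)) + (0)] = 10/10 = 1
  <chi_rho, chi_2> = (1/10)[1*(4)*conj(1) + 2*(sqrt(5)/2 + 3/2)*conj(1) + 2*(3/2 - sqrt(5)/2)*conj(1) + 5*(0)*conj(-1)]
      = (1/10)[(4) + (sqrt(5) + 3) + (3 - sqrt(5)) + (0)] = 10/10 = 1
  <chi_rho, chi_3> = (1/10)[1*(4)*conj(2) + 2*(sqrt(5)/2 + 3/2)*conj(-1/2 + sqrt(5)/2) + 2*(3/2 - sqrt(5)/2)*conj(-sqrt(5)/2 - 1/2) + 5*(0)*conj(0)]
      = (1/10)[(8) + (1 + sqrt(5)) + (1 - sqrt(5)) + (0)] = 10/10 = 1
  <chi_rho, chi_4> = (1/10)[1*(4)*conj(2) + 2*(sqrt(5)/2 + 3/2)*conj(-sqrt(5)/2 - 1/2) + 2*(3/2 - sqrt(5)/2)*conj(-1/2 + sqrt(5)/2) + 5*(0)*conj(0)]
      = (1/10)[(8) + (-2*sqrt(5) - 4) + (-4 + 2*sqrt(5)) + (0)] = 0/10 = 0
Dimension check: dim(rho) = sum (mult * dim) = 1*1 + 1*1 + 1*2 + 0*2 = 4 = chi_rho(e) = 4.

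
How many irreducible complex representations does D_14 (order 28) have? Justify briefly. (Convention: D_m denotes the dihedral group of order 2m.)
10

Argument: The number of irreducible complex representations of a finite group equals its number of conjugacy classes. D_14 has 10 conjugacy classes (n/2 + 3 for n even), so D_14 (order 28) has exactly 10 irreducible complex representations.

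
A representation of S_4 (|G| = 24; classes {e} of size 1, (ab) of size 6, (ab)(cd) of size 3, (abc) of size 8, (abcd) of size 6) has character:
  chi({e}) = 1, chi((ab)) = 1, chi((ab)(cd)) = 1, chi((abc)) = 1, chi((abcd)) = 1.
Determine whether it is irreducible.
Irreducible: <chi, chi> = 1.

Explanation: <chi, chi> = (1/|G|) sum_C |C| * |chi(C)|^2 = (1/24)[1*|1|^2 + 6*|1|^2 + 3*|1|^2 + 8*|1|^2 + 6*|1|^2]
  = (1/24)[(1) + (6) + (3) + (8) + (6)] = 24/24 = 1.
A character is irreducible iff <chi, chi> = 1, so this representation is irreducible.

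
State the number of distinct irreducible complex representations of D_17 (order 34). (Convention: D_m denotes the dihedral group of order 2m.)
10

Explanation: The number of irreducible complex representations of a finite group equals its number of conjugacy classes. D_17 has 10 conjugacy classes ((n+3)/2 for n odd), so D_17 (order 34) has exactly 10 irreducible complex representations.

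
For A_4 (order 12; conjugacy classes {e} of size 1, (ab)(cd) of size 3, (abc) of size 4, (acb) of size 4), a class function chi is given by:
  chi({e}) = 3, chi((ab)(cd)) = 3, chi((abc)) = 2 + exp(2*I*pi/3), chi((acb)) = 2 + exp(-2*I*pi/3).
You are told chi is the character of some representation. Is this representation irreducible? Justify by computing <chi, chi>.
Not irreducible (reducible): <chi, chi> = 5 > 1.

Solution. <chi, chi> = (1/|G|) sum_C |C| * |chi(C)|^2 = (1/12)[1*|3|^2 + 3*|3|^2 + 4*|2 + exp(2*I*pi/3)|^2 + 4*|2 + exp(-2*I*pi/3)|^2]
  = (1/12)[(9) + (27) + (12) + (12)] = 60/12 = 5.
(Exp terms are combined using exp(i*s)*conj(exp(i*t)) = exp(i*(s-t)), and sums of them are collapsed using the identity that for every m > 1 the m distinct m-th roots of unity sum to 0, e.g. 1 + exp(2*I*pi/3) + exp(-2*I*pi/3) = 0.)
A character is irreducible iff <chi, chi> = 1, so this representation is reducible.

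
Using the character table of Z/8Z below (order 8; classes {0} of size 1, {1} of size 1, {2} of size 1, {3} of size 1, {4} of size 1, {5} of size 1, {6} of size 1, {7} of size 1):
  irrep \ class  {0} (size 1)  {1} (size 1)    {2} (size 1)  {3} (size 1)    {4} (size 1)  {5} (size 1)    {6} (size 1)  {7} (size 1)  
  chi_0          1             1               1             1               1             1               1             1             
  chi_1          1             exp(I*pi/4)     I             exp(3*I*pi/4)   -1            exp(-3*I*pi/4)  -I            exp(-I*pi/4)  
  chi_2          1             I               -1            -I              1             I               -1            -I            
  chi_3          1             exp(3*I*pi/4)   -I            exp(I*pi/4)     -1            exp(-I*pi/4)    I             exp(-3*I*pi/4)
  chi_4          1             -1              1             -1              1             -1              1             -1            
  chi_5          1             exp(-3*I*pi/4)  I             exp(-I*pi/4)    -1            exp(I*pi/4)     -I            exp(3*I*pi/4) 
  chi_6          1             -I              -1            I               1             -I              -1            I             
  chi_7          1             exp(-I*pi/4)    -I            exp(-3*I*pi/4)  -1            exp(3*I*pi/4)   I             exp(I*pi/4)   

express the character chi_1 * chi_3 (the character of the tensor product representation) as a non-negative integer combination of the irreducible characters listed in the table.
chi_1 tensor chi_3 = chi_4 (all other irreducibles have multiplicity 0).

Solution. The character of a tensor product is the pointwise product (chi_1 * chi_3)(C) = chi_1(C) * chi_3(C):
  {0}: (1)*(1), {1}: (exp(I*pi/4))*(exp(3*I*pi/4)), {2}: (I)*(-I), {3}: (exp(3*I*pi/4))*(exp(I*pi/4)), {4}: (-1)*(-1), {5}: (exp(-3*I*pi/4))*(exp(-I*pi/4)), {6}: (-I)*(I), {7}: (exp(-I*pi/4))*(exp(-3*I*pi/4))
so (chi_1 * chi_3) takes values
  {0} -> 1, {1} -> -1, {2} -> 1, {3} -> -1, {4} -> 1, {5} -> -1, {6} -> 1, {7} -> -1.
Now take the inner product of this character with each irreducible chi from the table, <chi_1*chi_3, chi> = (1/8) sum_C |C| (chi_1*chi_3)(C) conj(chi(C)):
  <chi_1*chi_3, chi_0> = (1/8)[1*(1)*conj(1) + 1*(-1)*conj(1) + 1*(1)*conj(1) + 1*(-1)*conj(1) + 1*(1)*conj(1) + 1*(-1)*conj(1) + 1*(1)*conj(1) + 1*(-1)*conj(1)]
      = (1/8)[(1) + (-1) + (1) + (-1) + (1) + (-1) + (1) + (-1)] = 0/8 = 0
  <chi_1*chi_3, chi_1> = (1/8)[1*(1)*conj(1) + 1*(-1)*conj(exp(I*pi/4)) + 1*(1)*conj(I) + 1*(-1)*conj(exp(3*I*pi/4)) + 1*(1)*conj(-1) + 1*(-1)*conj(exp(-3*I*pi/4)) + 1*(1)*conj(-I) + 1*(-1)*conj(exp(-I*pi/4))]
      = (1/8)[(1) + (-exp(-I*pi/4)) + (-I) + (-exp(-3*I*pi/4)) + (-1) + (-exp(3*I*pi/4)) + (I) + (-exp(I*pi/4))] = 0/8 = 0
  <chi_1*chi_3, chi_2> = (1/8)[1*(1)*conj(1) + 1*(-1)*conj(I) + 1*(1)*conj(-1) + 1*(-1)*conj(-I) + 1*(1)*conj(1) + 1*(-1)*conj(I) + 1*(1)*conj(-1) + 1*(-1)*conj(-I)]
      = (1/8)[(1) + (I) + (-1) + (-I) + (1) + (I) + (-1) + (-I)] = 0/8 = 0
  <chi_1*chi_3, chi_3> = (1/8)[1*(1)*conj(1) + 1*(-1)*conj(exp(3*I*pi/4)) + 1*(1)*conj(-I) + 1*(-1)*conj(exp(I*pi/4)) + 1*(1)*conj(-1) + 1*(-1)*conj(exp(-I*pi/4)) + 1*(1)*conj(I) + 1*(-1)*conj(exp(-3*I*pi/4))]
      = (1/8)[(1) + (-exp(-3*I*pi/4)) + (I) + (-exp(-I*pi/4)) + (-1) + (-exp(I*pi/4)) + (-I) + (-exp(3*I*pi/4))] = 0/8 = 0
  <chi_1*chi_3, chi_4> = (1/8)[1*(1)*conj(1) + 1*(-1)*conj(-1) + 1*(1)*conj(1) + 1*(-1)*conj(-1) + 1*(1)*conj(1) + 1*(-1)*conj(-1) + 1*(1)*conj(1) + 1*(-1)*conj(-1)]
      = (1/8)[(1) + (1) + (1) + (1) + (1) + (1) + (1) + (1)] = 8/8 = 1
  <chi_1*chi_3, chi_5> = (1/8)[1*(1)*conj(1) + 1*(-1)*conj(exp(-3*I*pi/4)) + 1*(1)*conj(I) + 1*(-1)*conj(exp(-I*pi/4)) + 1*(1)*conj(-1) + 1*(-1)*conj(exp(I*pi/4)) + 1*(1)*conj(-I) + 1*(-1)*conj(exp(3*I*pi/4))]
      = (1/8)[(1) + (-exp(3*I*pi/4)) + (-I) + (-exp(I*pi/4)) + (-1) + (-exp(-I*pi/4)) + (I) + (-exp(-3*I*pi/4))] = 0/8 = 0
  <chi_1*chi_3, chi_6> = (1/8)[1*(1)*conj(1) + 1*(-1)*conj(-I) + 1*(1)*conj(-1) + 1*(-1)*conj(I) + 1*(1)*conj(1) + 1*(-1)*conj(-I) + 1*(1)*conj(-1) + 1*(-1)*conj(I)]
      = (1/8)[(1) + (-I) + (-1) + (I) + (1) + (-I) + (-1) + (I)] = 0/8 = 0
  <chi_1*chi_3, chi_7> = (1/8)[1*(1)*conj(1) + 1*(-1)*conj(exp(-I*pi/4)) + 1*(1)*conj(-I) + 1*(-1)*conj(exp(-3*I*pi/4)) + 1*(1)*conj(-1) + 1*(-1)*conj(exp(3*I*pi/4)) + 1*(1)*conj(I) + 1*(-1)*conj(exp(I*pi/4))]
      = (1/8)[(1) + (-exp(I*pi/4)) + (I) + (-exp(3*I*pi/4)) + (-1) + (-exp(-3*I*pi/4)) + (-I) + (-exp(-I*pi/4))] = 0/8 = 0
(Exp terms are combined using exp(i*s)*conj(exp(i*t)) = exp(i*(s-t)), and sums of them are collapsed using the identity that for every m > 1 the m distinct m-th roots of unity sum to 0, e.g. 1 + exp(2*I*pi/3) + exp(-2*I*pi/3) = 0.)
Hence the multiplicities are chi_4: 1. Dimension check: dim(chi_1)*dim(chi_3) = 1*1 = 1 and sum (mult * dim) = 1*1 = 1.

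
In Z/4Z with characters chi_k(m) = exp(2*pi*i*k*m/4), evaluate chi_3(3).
chi_3(3) = zeta_4^9 = I

Reasoning: chi_3(3) = zeta_4^(3*3) = zeta_4^9. Since zeta_4^4 = 1, this equals zeta_4^1 = exp(2*pi*i*1/4) = I.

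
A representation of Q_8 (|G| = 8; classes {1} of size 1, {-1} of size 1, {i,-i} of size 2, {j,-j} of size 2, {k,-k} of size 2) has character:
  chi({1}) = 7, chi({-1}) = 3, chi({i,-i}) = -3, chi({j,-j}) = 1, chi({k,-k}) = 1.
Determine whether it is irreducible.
Not irreducible (reducible): <chi, chi> = 10 > 1.

Explanation: <chi, chi> = (1/|G|) sum_C |C| * |chi(C)|^2 = (1/8)[1*|7|^2 + 1*|3|^2 + 2*|-3|^2 + 2*|1|^2 + 2*|1|^2]
  = (1/8)[(49) + (9) + (18) + (2) + (2)] = 80/8 = 10.
A character is irreducible iff <chi, chi> = 1, so this representation is reducible.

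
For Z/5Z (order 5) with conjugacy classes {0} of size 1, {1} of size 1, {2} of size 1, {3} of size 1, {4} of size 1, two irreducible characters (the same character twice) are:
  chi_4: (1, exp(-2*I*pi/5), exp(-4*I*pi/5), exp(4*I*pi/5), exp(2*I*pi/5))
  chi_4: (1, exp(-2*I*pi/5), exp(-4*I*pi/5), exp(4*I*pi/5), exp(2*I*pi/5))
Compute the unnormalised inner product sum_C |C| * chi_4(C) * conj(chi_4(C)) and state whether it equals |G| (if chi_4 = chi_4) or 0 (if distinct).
Sum = 5 = |G| = 5; so <chi_4, chi_4> = 1 (norm-1 confirms irreducibility).

Why: Compute term by term over conjugacy classes (|C| * chi_4(C) * conj(chi_4(C))):
  1*(1)*conj(1) + 1*(exp(-2*I*pi/5))*conj(exp(-2*I*pi/5)) + 1*(exp(-4*I*pi/5))*conj(exp(-4*I*pi/5)) + 1*(exp(4*I*pi/5))*conj(exp(4*I*pi/5)) + 1*(exp(2*I*pi/5))*conj(exp(2*I*pi/5))
  = (1) + (1) + (1) + (1) + (1)
  = 5.
(Exp terms are combined using exp(i*s)*conj(exp(i*t)) = exp(i*(s-t)), and sums of them are collapsed using the identity that for every m > 1 the m distinct m-th roots of unity sum to 0, e.g. 1 + exp(2*I*pi/3) + exp(-2*I*pi/3) = 0.)
Dividing by |G| = 5 gives 5/5 = 1, matching the row-orthogonality relation <chi_4, chi_4> = [chi_4 = chi_4].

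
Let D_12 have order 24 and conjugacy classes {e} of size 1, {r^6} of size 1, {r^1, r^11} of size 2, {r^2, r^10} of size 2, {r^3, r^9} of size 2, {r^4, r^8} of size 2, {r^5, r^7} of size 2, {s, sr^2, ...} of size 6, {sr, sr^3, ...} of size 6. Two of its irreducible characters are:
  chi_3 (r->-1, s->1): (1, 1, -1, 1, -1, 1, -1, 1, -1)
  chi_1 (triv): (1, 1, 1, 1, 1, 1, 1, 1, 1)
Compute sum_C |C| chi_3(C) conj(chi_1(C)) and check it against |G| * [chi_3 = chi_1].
Sum = 0; so <chi_3, chi_1> = 0 (distinct irreducibles are orthogonal).

Details: Compute term by term over conjugacy classes (|C| * chi_3(C) * conj(chi_1(C))):
  1*(1)*conj(1) + 1*(1)*conj(1) + 2*(-1)*conj(1) + 2*(1)*conj(1) + 2*(-1)*conj(1) + 2*(1)*conj(1) + 2*(-1)*conj(1) + 6*(1)*conj(1) + 6*(-1)*conj(1)
  = (1) + (1) + (-2) + (2) + (-2) + (2) + (-2) + (6) + (-6)
  = 0.
Dividing by |G| = 24 gives 0/24 = 0, matching the row-orthogonality relation <chi_3, chi_1> = [chi_3 = chi_1].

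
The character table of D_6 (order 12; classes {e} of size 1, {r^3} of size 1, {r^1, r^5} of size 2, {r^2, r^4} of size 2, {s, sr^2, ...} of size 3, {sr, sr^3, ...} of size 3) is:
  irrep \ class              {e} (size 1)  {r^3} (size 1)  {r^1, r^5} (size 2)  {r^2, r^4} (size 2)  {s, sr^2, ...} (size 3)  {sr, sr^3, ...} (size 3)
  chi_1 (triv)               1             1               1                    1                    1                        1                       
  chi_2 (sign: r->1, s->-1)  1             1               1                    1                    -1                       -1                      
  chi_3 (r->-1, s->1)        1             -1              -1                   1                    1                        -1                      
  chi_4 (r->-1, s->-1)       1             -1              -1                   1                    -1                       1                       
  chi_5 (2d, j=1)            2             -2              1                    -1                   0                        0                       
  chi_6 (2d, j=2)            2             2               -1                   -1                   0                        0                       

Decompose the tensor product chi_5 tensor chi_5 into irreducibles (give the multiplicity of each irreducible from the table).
chi_5 tensor chi_5 = chi_1 + chi_2 + chi_6 (all other irreducibles have multiplicity 0).

Explanation: The character of a tensor product is the pointwise product (chi_5 * chi_5)(C) = chi_5(C) * chi_5(C):
  {e}: (2)*(2), {r^3}: (-2)*(-2), {r^1, r^5}: (1)*(1), {r^2, r^4}: (-1)*(-1), {s, sr^2, ...}: (0)*(0), {sr, sr^3, ...}: (0)*(0)
so (chi_5 * chi_5) takes values
  {e} -> 4, {r^3} -> 4, {r^1, r^5} -> 1, {r^2, r^4} -> 1, {s, sr^2, ...} -> 0, {sr, sr^3, ...} -> 0.
Now take the inner product of this character with each irreducible chi from the table, <chi_5*chi_5, chi> = (1/12) sum_C |C| (chi_5*chi_5)(C) conj(chi(C)):
  <chi_5*chi_5, chi_1> = (1/12)[1*(4)*conj(1) + 1*(4)*conj(1) + 2*(1)*conj(1) + 2*(1)*conj(1) + 3*(0)*conj(1) + 3*(0)*conj(1)]
      = (1/12)[(4) + (4) + (2) + (2) + (0) + (0)] = 12/12 = 1
  <chi_5*chi_5, chi_2> = (1/12)[1*(4)*conj(1) + 1*(4)*conj(1) + 2*(1)*conj(1) + 2*(1)*conj(1) + 3*(0)*conj(-1) + 3*(0)*conj(-1)]
      = (1/12)[(4) + (4) + (2) + (2) + (0) + (0)] = 12/12 = 1
  <chi_5*chi_5, chi_3> = (1/12)[1*(4)*conj(1) + 1*(4)*conj(-1) + 2*(1)*conj(-1) + 2*(1)*conj(1) + 3*(0)*conj(1) + 3*(0)*conj(-1)]
      = (1/12)[(4) + (-4) + (-2) + (2) + (0) + (0)] = 0/12 = 0
  <chi_5*chi_5, chi_4> = (1/12)[1*(4)*conj(1) + 1*(4)*conj(-1) + 2*(1)*conj(-1) + 2*(1)*conj(1) + 3*(0)*conj(-1) + 3*(0)*conj(1)]
      = (1/12)[(4) + (-4) + (-2) + (2) + (0) + (0)] = 0/12 = 0
  <chi_5*chi_5, chi_5> = (1/12)[1*(4)*conj(2) + 1*(4)*conj(-2) + 2*(1)*conj(1) + 2*(1)*conj(-1) + 3*(0)*conj(0) + 3*(0)*conj(0)]
      = (1/12)[(8) + (-8) + (2) + (-2) + (0) + (0)] = 0/12 = 0
  <chi_5*chi_5, chi_6> = (1/12)[1*(4)*conj(2) + 1*(4)*conj(2) + 2*(1)*conj(-1) + 2*(1)*conj(-1) + 3*(0)*conj(0) + 3*(0)*conj(0)]
      = (1/12)[(8) + (8) + (-2) + (-2) + (0) + (0)] = 12/12 = 1
Hence the multiplicities are chi_1: 1, chi_2: 1, chi_6: 1. Dimension check: dim(chi_5)*dim(chi_5) = 2*2 = 4 and sum (mult * dim) = 1*1 + 1*1 + 1*2 = 4.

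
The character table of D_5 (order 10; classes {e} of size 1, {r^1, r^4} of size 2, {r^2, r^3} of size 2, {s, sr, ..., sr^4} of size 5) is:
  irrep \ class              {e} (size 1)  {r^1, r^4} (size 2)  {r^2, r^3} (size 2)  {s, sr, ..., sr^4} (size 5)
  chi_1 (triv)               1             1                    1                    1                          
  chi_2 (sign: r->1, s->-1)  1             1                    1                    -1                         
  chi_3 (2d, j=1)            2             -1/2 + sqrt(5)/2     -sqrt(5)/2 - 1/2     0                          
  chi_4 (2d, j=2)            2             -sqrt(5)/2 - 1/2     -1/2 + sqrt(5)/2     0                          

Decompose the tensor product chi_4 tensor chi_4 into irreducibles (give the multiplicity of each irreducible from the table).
chi_4 tensor chi_4 = chi_1 + chi_2 + chi_3 (all other irreducibles have multiplicity 0).

Details: The character of a tensor product is the pointwise product (chi_4 * chi_4)(C) = chi_4(C) * chi_4(C):
  {e}: (2)*(2), {r^1, r^4}: (-sqrt(5)/2 - 1/2)*(-sqrt(5)/2 - 1/2), {r^2, r^3}: (-1/2 + sqrt(5)/2)*(-1/2 + sqrt(5)/2), {s, sr, ..., sr^4}: (0)*(0)
so (chi_4 * chi_4) takes values
  {e} -> 4, {r^1, r^4} -> sqrt(5)/2 + 3/2, {r^2, r^3} -> 3/2 - sqrt(5)/2, {s, sr, ..., sr^4} -> 0.
Now take the inner product of this character with each irreducible chi from the table, <chi_4*chi_4, chi> = (1/10) sum_C |C| (chi_4*chi_4)(C) conj(chi(C)):
  <chi_4*chi_4, chi_1> = (1/10)[1*(4)*conj(1) + 2*(sqrt(5)/2 + 3/2)*conj(1) + 2*(3/2 - sqrt(5)/2)*conj(1) + 5*(0)*conj(1)]
      = (1/10)[(4) + (sqrt(5) + 3) + (3 - sqrt(5)) + (0)] = 10/10 = 1
  <chi_4*chi_4, chi_2> = (1/10)[1*(4)*conj(1) + 2*(sqrt(5)/2 + 3/2)*conj(1) + 2*(3/2 - sqrt(5)/2)*conj(1) + 5*(0)*conj(-1)]
      = (1/10)[(4) + (sqrt(5) + 3) + (3 - sqrt(5)) + (0)] = 10/10 = 1
  <chi_4*chi_4, chi_3> = (1/10)[1*(4)*conj(2) + 2*(sqrt(5)/2 + 3/2)*conj(-1/2 + sqrt(5)/2) + 2*(3/2 - sqrt(5)/2)*conj(-sqrt(5)/2 - 1/2) + 5*(0)*conj(0)]
      = (1/10)[(8) + (1 + sqrt(5)) + (1 - sqrt(5)) + (0)] = 10/10 = 1
  <chi_4*chi_4, chi_4> = (1/10)[1*(4)*conj(2) + 2*(sqrt(5)/2 + 3/2)*conj(-sqrt(5)/2 - 1/2) + 2*(3/2 - sqrt(5)/2)*conj(-1/2 + sqrt(5)/2) + 5*(0)*conj(0)]
      = (1/10)[(8) + (-2*sqrt(5) - 4) + (-4 + 2*sqrt(5)) + (0)] = 0/10 = 0
Hence the multiplicities are chi_1: 1, chi_2: 1, chi_3: 1. Dimension check: dim(chi_4)*dim(chi_4) = 2*2 = 4 and sum (mult * dim) = 1*1 + 1*1 + 1*2 = 4.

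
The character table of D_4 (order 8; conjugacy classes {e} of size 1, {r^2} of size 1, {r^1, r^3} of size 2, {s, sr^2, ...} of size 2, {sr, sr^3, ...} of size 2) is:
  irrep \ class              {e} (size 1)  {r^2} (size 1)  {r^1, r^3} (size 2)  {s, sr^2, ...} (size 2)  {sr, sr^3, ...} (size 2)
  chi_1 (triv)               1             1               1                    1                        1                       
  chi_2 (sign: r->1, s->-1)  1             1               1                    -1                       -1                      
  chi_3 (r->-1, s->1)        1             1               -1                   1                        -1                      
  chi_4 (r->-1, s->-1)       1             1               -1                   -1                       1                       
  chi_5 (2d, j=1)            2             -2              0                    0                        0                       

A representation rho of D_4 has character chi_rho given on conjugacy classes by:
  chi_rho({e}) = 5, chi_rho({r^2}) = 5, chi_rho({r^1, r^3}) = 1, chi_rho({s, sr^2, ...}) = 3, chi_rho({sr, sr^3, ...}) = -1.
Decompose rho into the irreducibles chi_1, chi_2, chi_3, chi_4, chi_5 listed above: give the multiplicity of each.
Multiplicities: chi_1: 2, chi_2: 1, chi_3: 2, chi_4: 0, chi_5: 0.

Use <chi_rho, chi> = (1/|G|) sum_C |C| * chi_rho(C) * conj(chi(C)) with |G| = 8 for each irreducible chi in the table:
  <chi_rho, chi_1> = (1/8)[1*(5)*conj(1) + 1*(5)*conj(1) + 2*(1)*conj(1) + 2*(3)*conj(1) + 2*(-1)*conj(1)]
      = (1/8)[(5) + (5) + (2) + (6) + (-2)] = 16/8 = 2
  <chi_rho, chi_2> = (1/8)[1*(5)*conj(1) + 1*(5)*conj(1) + 2*(1)*conj(1) + 2*(3)*conj(-1) + 2*(-1)*conj(-1)]
      = (1/8)[(5) + (5) + (2) + (-6) + (2)] = 8/8 = 1
  <chi_rho, chi_3> = (1/8)[1*(5)*conj(1) + 1*(5)*conj(1) + 2*(1)*conj(-1) + 2*(3)*conj(1) + 2*(-1)*conj(-1)]
      = (1/8)[(5) + (5) + (-2) + (6) + (2)] = 16/8 = 2
  <chi_rho, chi_4> = (1/8)[1*(5)*conj(1) + 1*(5)*conj(1) + 2*(1)*conj(-1) + 2*(3)*conj(-1) + 2*(-1)*conj(1)]
      = (1/8)[(5) + (5) + (-2) + (-6) + (-2)] = 0/8 = 0
  <chi_rho, chi_5> = (1/8)[1*(5)*conj(2) + 1*(5)*conj(-2) + 2*(1)*conj(0) + 2*(3)*conj(0) + 2*(-1)*conj(0)]
      = (1/8)[(10) + (-10) + (0) + (0) + (0)] = 0/8 = 0
Dimension check: dim(rho) = sum (mult * dim) = 2*1 + 1*1 + 2*1 + 0*1 + 0*2 = 5 = chi_rho(e) = 5.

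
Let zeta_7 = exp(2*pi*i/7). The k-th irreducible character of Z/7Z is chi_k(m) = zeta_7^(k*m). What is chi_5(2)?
chi_5(2) = zeta_7^10 = exp(6*I*pi/7)

Why: chi_5(2) = zeta_7^(5*2) = zeta_7^10. Since zeta_7^7 = 1, this equals zeta_7^3 = exp(2*pi*i*3/7) = exp(6*I*pi/7).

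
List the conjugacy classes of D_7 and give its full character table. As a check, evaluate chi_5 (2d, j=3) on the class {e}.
Conjugacy classes: {e} of size 1, {r^1, r^6} of size 2, {r^2, r^5} of size 2, {r^3, r^4} of size 2, {s, sr, ..., sr^6} of size 7.
Character table:
  irrep \ class              {e} (size 1)  {r^1, r^6} (size 2)  {r^2, r^5} (size 2)  {r^3, r^4} (size 2)  {s, sr, ..., sr^6} (size 7)
  chi_1 (triv)               1             1                    1                    1                    1                          
  chi_2 (sign: r->1, s->-1)  1             1                    1                    1                    -1                         
  chi_3 (2d, j=1)            2             2*cos(2*pi/7)        -2*cos(3*pi/7)       -2*cos(pi/7)         0                          
  chi_4 (2d, j=2)            2             -2*cos(3*pi/7)       -2*cos(pi/7)         2*cos(2*pi/7)        0                          
  chi_5 (2d, j=3)            2             -2*cos(pi/7)         2*cos(2*pi/7)        -2*cos(3*pi/7)       0                          

Spot check: chi_5 (2d, j=3) on {e} = 2.

Details: D_7 has order 2*7 = 14 with 5 conjugacy classes, hence 5 irreducibles. Sum of squared dims 1 + 1 + 4 + 4 + 4 = 14 = |G|. Linear characters come from the abelianisation; the 2-dimensional irreps have character r^k -> 2*cos(2*pi*j*k/7), reflections -> 0.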